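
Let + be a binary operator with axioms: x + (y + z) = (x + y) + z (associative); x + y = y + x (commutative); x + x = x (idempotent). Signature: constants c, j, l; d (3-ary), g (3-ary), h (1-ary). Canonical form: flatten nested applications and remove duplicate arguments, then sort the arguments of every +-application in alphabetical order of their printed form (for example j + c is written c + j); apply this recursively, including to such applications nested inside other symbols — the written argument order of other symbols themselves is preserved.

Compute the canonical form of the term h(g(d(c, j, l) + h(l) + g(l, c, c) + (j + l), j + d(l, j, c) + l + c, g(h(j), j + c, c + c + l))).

Focus inside:  d(c, j, l) + h(l) + g(l, c, c) + (j + l)
Flatten:  d(c, j, l) + h(l) + g(l, c, c) + j + l
Sort arguments:  d(c, j, l) + g(l, c, c) + h(l) + j + l
Rebuild:  h(g(d(c, j, l) + g(l, c, c) + h(l) + j + l, c + d(l, j, c) + j + l, g(h(j), c + j, c + l)))

Answer: h(g(d(c, j, l) + g(l, c, c) + h(l) + j + l, c + d(l, j, c) + j + l, g(h(j), c + j, c + l)))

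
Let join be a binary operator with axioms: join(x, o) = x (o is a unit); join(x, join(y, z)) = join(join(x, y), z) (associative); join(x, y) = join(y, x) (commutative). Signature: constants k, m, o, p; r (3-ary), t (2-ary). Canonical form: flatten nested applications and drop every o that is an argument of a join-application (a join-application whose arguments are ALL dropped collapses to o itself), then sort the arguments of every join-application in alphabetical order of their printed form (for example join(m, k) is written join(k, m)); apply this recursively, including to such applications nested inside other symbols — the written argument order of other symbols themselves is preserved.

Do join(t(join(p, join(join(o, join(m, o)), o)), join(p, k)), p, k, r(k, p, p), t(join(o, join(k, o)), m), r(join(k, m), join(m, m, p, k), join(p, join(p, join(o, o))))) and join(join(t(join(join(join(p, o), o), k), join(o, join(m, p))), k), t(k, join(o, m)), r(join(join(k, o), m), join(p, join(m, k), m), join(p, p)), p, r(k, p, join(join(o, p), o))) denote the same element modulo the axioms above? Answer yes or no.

Left:  join(t(join(p, join(join(o, join(m, o)), o)), join(p, k)), p, k, r(k, p, p), t(join(o, join(k, o)), m), r(join(k, m), join(m, m, p, k), join(p, join(p, join(o, o)))))
  Inside:  t(join(p, join(join(o, join(m, o)), o)), join(p, k))  →  t(join(m, p), join(k, p))
  Simplify inside:  t(join(o, join(k, o)), m)  →  t(k, m)
  Simplify inside:  r(join(k, m), join(m, m, p, k), join(p, join(p, join(o, o))))  →  r(join(k, m), join(k, m, m, p), join(p, p))
  Sort:  join(k, p, r(join(k, m), join(k, m, m, p), join(p, p)), r(k, p, p), t(join(m, p), join(k, p)), t(k, m))
Right:  join(join(t(join(join(join(p, o), o), k), join(o, join(m, p))), k), t(k, join(o, m)), r(join(join(k, o), m), join(p, join(m, k), m), join(p, p)), p, r(k, p, join(join(o, p), o)))
  Flatten:  join(t(join(join(join(p, o), o), k), join(o, join(m, p))), k, t(k, join(o, m)), r(join(join(k, o), m), join(p, join(m, k), m), join(p, p)), p, r(k, p, join(join(o, p), o)))
  Canonicalize subterm:  t(join(join(join(p, o), o), k), join(o, join(m, p)))  →  t(join(k, p), join(m, p))
  Simplify inside:  t(k, join(o, m))  →  t(k, m)
  Inside:  r(join(join(k, o), m), join(p, join(m, k), m), join(p, p))  →  r(join(k, m), join(k, m, m, p), join(p, p))
  Sort arguments:  join(k, p, r(join(k, m), join(k, m, m, p), join(p, p)), r(k, p, p), t(join(k, p), join(m, p)), t(k, m))

Answer: no — join(k, p, r(join(k, m), join(k, m, m, p), join(p, p)), r(k, p, p), t(join(m, p), join(k, p)), t(k, m)) vs join(k, p, r(join(k, m), join(k, m, m, p), join(p, p)), r(k, p, p), t(join(k, p), join(m, p)), t(k, m))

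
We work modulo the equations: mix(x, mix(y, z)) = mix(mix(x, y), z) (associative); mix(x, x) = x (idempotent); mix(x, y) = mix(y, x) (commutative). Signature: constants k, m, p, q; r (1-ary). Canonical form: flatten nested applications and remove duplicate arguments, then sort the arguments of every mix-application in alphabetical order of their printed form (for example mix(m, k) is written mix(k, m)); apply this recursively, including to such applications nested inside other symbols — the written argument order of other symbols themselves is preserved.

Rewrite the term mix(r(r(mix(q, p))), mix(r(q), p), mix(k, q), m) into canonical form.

Answer: mix(k, m, p, q, r(q), r(r(mix(p, q))))

Derivation:
Flatten:  mix(r(r(mix(q, p))), r(q), p, k, q, m)
Inside:  r(r(mix(q, p)))  →  r(r(mix(p, q)))
Sort:  mix(k, m, p, q, r(q), r(r(mix(p, q))))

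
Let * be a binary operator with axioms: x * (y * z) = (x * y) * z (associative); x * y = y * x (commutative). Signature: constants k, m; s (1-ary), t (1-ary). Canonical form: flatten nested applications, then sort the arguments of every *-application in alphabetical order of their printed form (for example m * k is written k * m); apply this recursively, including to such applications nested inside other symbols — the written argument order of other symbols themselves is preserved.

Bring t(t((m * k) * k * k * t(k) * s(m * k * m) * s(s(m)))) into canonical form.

Work inside:  (m * k) * k * k * t(k) * s(m * k * m) * s(s(m))
Flatten:  m * k * k * k * t(k) * s(m * k * m) * s(s(m))
Canonicalize subterm:  s(m * k * m)  →  s(k * m * m)
Sort arguments:  k * k * k * m * s(k * m * m) * s(s(m)) * t(k)
Rebuild:  t(t(k * k * k * m * s(k * m * m) * s(s(m)) * t(k)))

Answer: t(t(k * k * k * m * s(k * m * m) * s(s(m)) * t(k)))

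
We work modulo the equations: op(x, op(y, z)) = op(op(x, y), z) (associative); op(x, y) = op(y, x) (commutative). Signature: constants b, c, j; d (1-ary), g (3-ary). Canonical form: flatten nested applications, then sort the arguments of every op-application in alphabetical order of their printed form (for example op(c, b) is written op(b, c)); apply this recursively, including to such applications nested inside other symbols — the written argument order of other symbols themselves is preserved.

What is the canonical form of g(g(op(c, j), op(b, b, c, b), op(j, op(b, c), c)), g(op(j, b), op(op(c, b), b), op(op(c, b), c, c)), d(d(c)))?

Answer: g(g(op(c, j), op(b, b, b, c), op(b, c, c, j)), g(op(b, j), op(b, b, c), op(b, c, c, c)), d(d(c)))

Derivation:
Descend into:  op(op(c, b), c, c)
Flatten:  op(c, b, c, c)
Sort:  op(b, c, c, c)
Rebuild:  g(g(op(c, j), op(b, b, b, c), op(b, c, c, j)), g(op(b, j), op(b, b, c), op(b, c, c, c)), d(d(c)))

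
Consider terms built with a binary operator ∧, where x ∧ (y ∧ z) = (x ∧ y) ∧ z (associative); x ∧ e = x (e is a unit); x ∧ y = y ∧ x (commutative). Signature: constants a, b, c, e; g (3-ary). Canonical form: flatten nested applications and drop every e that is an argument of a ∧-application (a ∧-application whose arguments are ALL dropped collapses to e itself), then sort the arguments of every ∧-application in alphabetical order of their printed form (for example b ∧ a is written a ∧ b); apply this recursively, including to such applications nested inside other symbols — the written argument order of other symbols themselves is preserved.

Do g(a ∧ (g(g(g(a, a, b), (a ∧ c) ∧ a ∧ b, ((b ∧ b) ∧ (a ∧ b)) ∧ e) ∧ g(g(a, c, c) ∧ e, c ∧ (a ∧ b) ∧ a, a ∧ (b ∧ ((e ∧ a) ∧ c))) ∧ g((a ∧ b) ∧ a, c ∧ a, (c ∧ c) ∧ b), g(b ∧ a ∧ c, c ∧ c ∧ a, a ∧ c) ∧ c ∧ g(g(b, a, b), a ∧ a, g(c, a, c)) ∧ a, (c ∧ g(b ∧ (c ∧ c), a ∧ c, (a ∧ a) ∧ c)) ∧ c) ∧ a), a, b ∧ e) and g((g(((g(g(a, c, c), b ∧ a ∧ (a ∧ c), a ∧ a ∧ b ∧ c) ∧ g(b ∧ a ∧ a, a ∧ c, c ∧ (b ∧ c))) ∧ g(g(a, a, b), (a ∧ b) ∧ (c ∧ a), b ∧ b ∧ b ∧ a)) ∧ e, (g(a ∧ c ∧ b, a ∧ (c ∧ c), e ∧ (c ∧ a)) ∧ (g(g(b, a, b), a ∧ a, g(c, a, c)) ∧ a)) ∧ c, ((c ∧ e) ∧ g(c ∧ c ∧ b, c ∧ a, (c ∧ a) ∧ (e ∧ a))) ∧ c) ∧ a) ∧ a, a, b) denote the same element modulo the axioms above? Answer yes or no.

Answer: yes — both canonical forms are g(a ∧ a ∧ g(g(a ∧ a ∧ b, a ∧ c, b ∧ c ∧ c) ∧ g(g(a, a, b), a ∧ a ∧ b ∧ c, a ∧ b ∧ b ∧ b) ∧ g(g(a, c, c), a ∧ a ∧ b ∧ c, a ∧ a ∧ b ∧ c), a ∧ c ∧ g(a ∧ b ∧ c, a ∧ c ∧ c, a ∧ c) ∧ g(g(b, a, b), a ∧ a, g(c, a, c)), c ∧ c ∧ g(b ∧ c ∧ c, a ∧ c, a ∧ a ∧ c)), a, b)

Derivation:
Left:  g(a ∧ (g(g(g(a, a, b), (a ∧ c) ∧ a ∧ b, ((b ∧ b) ∧ (a ∧ b)) ∧ e) ∧ g(g(a, c, c) ∧ e, c ∧ (a ∧ b) ∧ a, a ∧ (b ∧ ((e ∧ a) ∧ c))) ∧ g((a ∧ b) ∧ a, c ∧ a, (c ∧ c) ∧ b), g(b ∧ a ∧ c, c ∧ c ∧ a, a ∧ c) ∧ c ∧ g(g(b, a, b), a ∧ a, g(c, a, c)) ∧ a, (c ∧ g(b ∧ (c ∧ c), a ∧ c, (a ∧ a) ∧ c)) ∧ c) ∧ a), a, b ∧ e)
  Focus inside:  a ∧ (g(g(g(a, a, b), (a ∧ c) ∧ a ∧ b, ((b ∧ b) ∧ (a ∧ b)) ∧ e) ∧ g(g(a, c, c) ∧ e, c ∧ (a ∧ b) ∧ a, a ∧ (b ∧ ((e ∧ a) ∧ c))) ∧ g((a ∧ b) ∧ a, c ∧ a, (c ∧ c) ∧ b), g(b ∧ a ∧ c, c ∧ c ∧ a, a ∧ c) ∧ c ∧ g(g(b, a, b), a ∧ a, g(c, a, c)) ∧ a, (c ∧ g(b ∧ (c ∧ c), a ∧ c, (a ∧ a) ∧ c)) ∧ c) ∧ a)
  Un-nest:  a ∧ g(g(g(a, a, b), (a ∧ c) ∧ a ∧ b, ((b ∧ b) ∧ (a ∧ b)) ∧ e) ∧ g(g(a, c, c) ∧ e, c ∧ (a ∧ b) ∧ a, a ∧ (b ∧ ((e ∧ a) ∧ c))) ∧ g((a ∧ b) ∧ a, c ∧ a, (c ∧ c) ∧ b), g(b ∧ a ∧ c, c ∧ c ∧ a, a ∧ c) ∧ c ∧ g(g(b, a, b), a ∧ a, g(c, a, c)) ∧ a, (c ∧ g(b ∧ (c ∧ c), a ∧ c, (a ∧ a) ∧ c)) ∧ c) ∧ a
  Simplify inside:  g(g(g(a, a, b), (a ∧ c) ∧ a ∧ b, ((b ∧ b) ∧ (a ∧ b)) ∧ e) ∧ g(g(a, c, c) ∧ e, c ∧ (a ∧ b) ∧ a, a ∧ (b ∧ ((e ∧ a) ∧ c))) ∧ g((a ∧ b) ∧ a, c ∧ a, (c ∧ c) ∧ b), g(b ∧ a ∧ c, c ∧ c ∧ a, a ∧ c) ∧ c ∧ g(g(b, a, b), a ∧ a, g(c, a, c)) ∧ a, (c ∧ g(b ∧ (c ∧ c), a ∧ c, (a ∧ a) ∧ c)) ∧ c)  →  g(g(a ∧ a ∧ b, a ∧ c, b ∧ c ∧ c) ∧ g(g(a, a, b), a ∧ a ∧ b ∧ c, a ∧ b ∧ b ∧ b) ∧ g(g(a, c, c), a ∧ a ∧ b ∧ c, a ∧ a ∧ b ∧ c), a ∧ c ∧ g(a ∧ b ∧ c, a ∧ c ∧ c, a ∧ c) ∧ g(g(b, a, b), a ∧ a, g(c, a, c)), c ∧ c ∧ g(b ∧ c ∧ c, a ∧ c, a ∧ a ∧ c))
  Sort arguments:  a ∧ a ∧ g(g(a ∧ a ∧ b, a ∧ c, b ∧ c ∧ c) ∧ g(g(a, a, b), a ∧ a ∧ b ∧ c, a ∧ b ∧ b ∧ b) ∧ g(g(a, c, c), a ∧ a ∧ b ∧ c, a ∧ a ∧ b ∧ c), a ∧ c ∧ g(a ∧ b ∧ c, a ∧ c ∧ c, a ∧ c) ∧ g(g(b, a, b), a ∧ a, g(c, a, c)), c ∧ c ∧ g(b ∧ c ∧ c, a ∧ c, a ∧ a ∧ c))
  Reassemble:  g(a ∧ a ∧ g(g(a ∧ a ∧ b, a ∧ c, b ∧ c ∧ c) ∧ g(g(a, a, b), a ∧ a ∧ b ∧ c, a ∧ b ∧ b ∧ b) ∧ g(g(a, c, c), a ∧ a ∧ b ∧ c, a ∧ a ∧ b ∧ c), a ∧ c ∧ g(a ∧ b ∧ c, a ∧ c ∧ c, a ∧ c) ∧ g(g(b, a, b), a ∧ a, g(c, a, c)), c ∧ c ∧ g(b ∧ c ∧ c, a ∧ c, a ∧ a ∧ c)), a, b)
Right:  g((g(((g(g(a, c, c), b ∧ a ∧ (a ∧ c), a ∧ a ∧ b ∧ c) ∧ g(b ∧ a ∧ a, a ∧ c, c ∧ (b ∧ c))) ∧ g(g(a, a, b), (a ∧ b) ∧ (c ∧ a), b ∧ b ∧ b ∧ a)) ∧ e, (g(a ∧ c ∧ b, a ∧ (c ∧ c), e ∧ (c ∧ a)) ∧ (g(g(b, a, b), a ∧ a, g(c, a, c)) ∧ a)) ∧ c, ((c ∧ e) ∧ g(c ∧ c ∧ b, c ∧ a, (c ∧ a) ∧ (e ∧ a))) ∧ c) ∧ a) ∧ a, a, b)
  Descend into:  (g(((g(g(a, c, c), b ∧ a ∧ (a ∧ c), a ∧ a ∧ b ∧ c) ∧ g(b ∧ a ∧ a, a ∧ c, c ∧ (b ∧ c))) ∧ g(g(a, a, b), (a ∧ b) ∧ (c ∧ a), b ∧ b ∧ b ∧ a)) ∧ e, (g(a ∧ c ∧ b, a ∧ (c ∧ c), e ∧ (c ∧ a)) ∧ (g(g(b, a, b), a ∧ a, g(c, a, c)) ∧ a)) ∧ c, ((c ∧ e) ∧ g(c ∧ c ∧ b, c ∧ a, (c ∧ a) ∧ (e ∧ a))) ∧ c) ∧ a) ∧ a
  Flatten:  g(((g(g(a, c, c), b ∧ a ∧ (a ∧ c), a ∧ a ∧ b ∧ c) ∧ g(b ∧ a ∧ a, a ∧ c, c ∧ (b ∧ c))) ∧ g(g(a, a, b), (a ∧ b) ∧ (c ∧ a), b ∧ b ∧ b ∧ a)) ∧ e, (g(a ∧ c ∧ b, a ∧ (c ∧ c), e ∧ (c ∧ a)) ∧ (g(g(b, a, b), a ∧ a, g(c, a, c)) ∧ a)) ∧ c, ((c ∧ e) ∧ g(c ∧ c ∧ b, c ∧ a, (c ∧ a) ∧ (e ∧ a))) ∧ c) ∧ a ∧ a
  Simplify inside:  g(((g(g(a, c, c), b ∧ a ∧ (a ∧ c), a ∧ a ∧ b ∧ c) ∧ g(b ∧ a ∧ a, a ∧ c, c ∧ (b ∧ c))) ∧ g(g(a, a, b), (a ∧ b) ∧ (c ∧ a), b ∧ b ∧ b ∧ a)) ∧ e, (g(a ∧ c ∧ b, a ∧ (c ∧ c), e ∧ (c ∧ a)) ∧ (g(g(b, a, b), a ∧ a, g(c, a, c)) ∧ a)) ∧ c, ((c ∧ e) ∧ g(c ∧ c ∧ b, c ∧ a, (c ∧ a) ∧ (e ∧ a))) ∧ c)  →  g(g(a ∧ a ∧ b, a ∧ c, b ∧ c ∧ c) ∧ g(g(a, a, b), a ∧ a ∧ b ∧ c, a ∧ b ∧ b ∧ b) ∧ g(g(a, c, c), a ∧ a ∧ b ∧ c, a ∧ a ∧ b ∧ c), a ∧ c ∧ g(a ∧ b ∧ c, a ∧ c ∧ c, a ∧ c) ∧ g(g(b, a, b), a ∧ a, g(c, a, c)), c ∧ c ∧ g(b ∧ c ∧ c, a ∧ c, a ∧ a ∧ c))
  Order the arguments:  a ∧ a ∧ g(g(a ∧ a ∧ b, a ∧ c, b ∧ c ∧ c) ∧ g(g(a, a, b), a ∧ a ∧ b ∧ c, a ∧ b ∧ b ∧ b) ∧ g(g(a, c, c), a ∧ a ∧ b ∧ c, a ∧ a ∧ b ∧ c), a ∧ c ∧ g(a ∧ b ∧ c, a ∧ c ∧ c, a ∧ c) ∧ g(g(b, a, b), a ∧ a, g(c, a, c)), c ∧ c ∧ g(b ∧ c ∧ c, a ∧ c, a ∧ a ∧ c))
  Put back:  g(a ∧ a ∧ g(g(a ∧ a ∧ b, a ∧ c, b ∧ c ∧ c) ∧ g(g(a, a, b), a ∧ a ∧ b ∧ c, a ∧ b ∧ b ∧ b) ∧ g(g(a, c, c), a ∧ a ∧ b ∧ c, a ∧ a ∧ b ∧ c), a ∧ c ∧ g(a ∧ b ∧ c, a ∧ c ∧ c, a ∧ c) ∧ g(g(b, a, b), a ∧ a, g(c, a, c)), c ∧ c ∧ g(b ∧ c ∧ c, a ∧ c, a ∧ a ∧ c)), a, b)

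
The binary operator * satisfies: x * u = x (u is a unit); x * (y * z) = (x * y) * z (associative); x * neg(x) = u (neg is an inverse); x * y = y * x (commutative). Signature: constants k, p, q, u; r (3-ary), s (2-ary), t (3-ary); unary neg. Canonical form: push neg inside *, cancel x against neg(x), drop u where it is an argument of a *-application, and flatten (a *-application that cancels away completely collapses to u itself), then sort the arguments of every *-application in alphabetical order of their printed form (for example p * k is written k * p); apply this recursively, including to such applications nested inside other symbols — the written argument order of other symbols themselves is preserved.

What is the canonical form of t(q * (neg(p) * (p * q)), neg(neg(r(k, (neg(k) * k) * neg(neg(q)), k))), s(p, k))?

Answer: t(q * q, r(k, q, k), s(p, k))

Derivation:
Focus inside:  (neg(k) * k) * neg(neg(q))
Push neg inside:  distribute neg over * and collapse double neg
Inverses cancel:  k cancels
Combine occurrences:  q
Rebuild:  t(q * q, r(k, q, k), s(p, k))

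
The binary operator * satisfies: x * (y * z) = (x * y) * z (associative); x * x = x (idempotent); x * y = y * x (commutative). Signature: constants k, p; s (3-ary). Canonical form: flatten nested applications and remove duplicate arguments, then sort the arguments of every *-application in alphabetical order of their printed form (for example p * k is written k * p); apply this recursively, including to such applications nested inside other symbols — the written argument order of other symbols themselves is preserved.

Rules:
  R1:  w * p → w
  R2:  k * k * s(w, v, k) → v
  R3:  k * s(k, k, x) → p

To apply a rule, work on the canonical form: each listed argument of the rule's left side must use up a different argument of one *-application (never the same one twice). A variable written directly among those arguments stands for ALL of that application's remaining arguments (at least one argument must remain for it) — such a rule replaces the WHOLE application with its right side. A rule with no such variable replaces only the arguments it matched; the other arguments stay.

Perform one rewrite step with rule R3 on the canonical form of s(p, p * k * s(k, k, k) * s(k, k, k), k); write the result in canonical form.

Canonical form:  s(p, k * p * s(k, k, k), k)
Apply R3:  consuming k, s(k, k, k);  x := k
New term:  s(p, p, k)

Answer: s(p, p, k)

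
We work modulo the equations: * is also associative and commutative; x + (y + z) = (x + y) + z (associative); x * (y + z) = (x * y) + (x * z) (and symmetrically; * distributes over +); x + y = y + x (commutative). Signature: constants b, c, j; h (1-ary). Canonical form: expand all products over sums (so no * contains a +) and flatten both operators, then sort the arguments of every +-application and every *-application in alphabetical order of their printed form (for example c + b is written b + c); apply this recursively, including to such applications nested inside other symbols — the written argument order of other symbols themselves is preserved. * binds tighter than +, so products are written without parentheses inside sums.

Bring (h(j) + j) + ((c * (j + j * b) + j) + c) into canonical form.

Answer: b * c * j + c + c * j + h(j) + j + j

Derivation:
Expand products over sums:  h(j) + j + c * j + b * c * j + j + c
Order the arguments:  b * c * j + c + c * j + h(j) + j + j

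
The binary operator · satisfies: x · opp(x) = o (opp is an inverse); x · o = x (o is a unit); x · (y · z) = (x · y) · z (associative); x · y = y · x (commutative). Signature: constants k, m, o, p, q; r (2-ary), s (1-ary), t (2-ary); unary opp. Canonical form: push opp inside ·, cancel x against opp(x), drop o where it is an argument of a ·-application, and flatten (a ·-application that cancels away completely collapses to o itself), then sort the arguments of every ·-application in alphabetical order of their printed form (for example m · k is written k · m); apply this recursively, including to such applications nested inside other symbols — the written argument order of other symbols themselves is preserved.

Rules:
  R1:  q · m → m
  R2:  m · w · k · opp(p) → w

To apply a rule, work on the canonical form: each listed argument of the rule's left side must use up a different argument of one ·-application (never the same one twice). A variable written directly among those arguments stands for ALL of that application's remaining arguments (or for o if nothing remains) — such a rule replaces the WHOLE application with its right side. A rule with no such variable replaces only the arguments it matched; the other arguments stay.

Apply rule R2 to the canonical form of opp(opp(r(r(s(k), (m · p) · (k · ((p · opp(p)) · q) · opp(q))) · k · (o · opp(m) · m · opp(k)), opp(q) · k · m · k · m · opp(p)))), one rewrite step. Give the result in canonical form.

Answer: r(r(s(k), k · m · p), k · m · opp(q))

Derivation:
Canonical form:  r(r(s(k), k · m · p), k · k · m · m · opp(p) · opp(q))
Apply R2:  consuming k, m, opp(p);  w := k · m · opp(q)
The variable takes the whole remainder — replace the entire application.
Giving:  r(r(s(k), k · m · p), k · m · opp(q))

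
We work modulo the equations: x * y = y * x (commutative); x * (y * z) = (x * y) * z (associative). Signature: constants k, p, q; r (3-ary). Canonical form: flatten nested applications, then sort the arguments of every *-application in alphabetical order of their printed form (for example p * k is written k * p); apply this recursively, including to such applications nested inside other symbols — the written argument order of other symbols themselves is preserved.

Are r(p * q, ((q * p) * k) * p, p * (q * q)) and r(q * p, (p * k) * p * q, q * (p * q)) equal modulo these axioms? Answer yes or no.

Answer: yes — both canonical forms are r(p * q, k * p * p * q, p * q * q)

Derivation:
Left:  r(p * q, ((q * p) * k) * p, p * (q * q))
  Work inside:  ((q * p) * k) * p
  Un-nest:  q * p * k * p
  Sort arguments:  k * p * p * q
  Reassemble:  r(p * q, k * p * p * q, p * q * q)
Right:  r(q * p, (p * k) * p * q, q * (p * q))
  Descend into:  (p * k) * p * q
  Un-nest:  p * k * p * q
  Order the arguments:  k * p * p * q
  Reassemble:  r(p * q, k * p * p * q, p * q * q)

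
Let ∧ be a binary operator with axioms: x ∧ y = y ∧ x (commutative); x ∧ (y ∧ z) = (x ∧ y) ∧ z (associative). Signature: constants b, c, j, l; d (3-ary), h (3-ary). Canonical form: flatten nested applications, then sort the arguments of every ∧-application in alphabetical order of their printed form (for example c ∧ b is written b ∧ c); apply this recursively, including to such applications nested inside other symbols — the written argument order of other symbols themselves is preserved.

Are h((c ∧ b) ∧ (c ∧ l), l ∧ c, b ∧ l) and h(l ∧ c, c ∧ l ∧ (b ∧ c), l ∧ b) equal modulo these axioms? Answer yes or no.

Left:  h((c ∧ b) ∧ (c ∧ l), l ∧ c, b ∧ l)
  Work inside:  (c ∧ b) ∧ (c ∧ l)
  Un-nest:  c ∧ b ∧ c ∧ l
  Sort:  b ∧ c ∧ c ∧ l
  Reassemble:  h(b ∧ c ∧ c ∧ l, c ∧ l, b ∧ l)
Right:  h(l ∧ c, c ∧ l ∧ (b ∧ c), l ∧ b)
  Descend into:  c ∧ l ∧ (b ∧ c)
  Flatten:  c ∧ l ∧ b ∧ c
  Sort arguments:  b ∧ c ∧ c ∧ l
  Rebuild:  h(c ∧ l, b ∧ c ∧ c ∧ l, b ∧ l)

Answer: no — h(b ∧ c ∧ c ∧ l, c ∧ l, b ∧ l) vs h(c ∧ l, b ∧ c ∧ c ∧ l, b ∧ l)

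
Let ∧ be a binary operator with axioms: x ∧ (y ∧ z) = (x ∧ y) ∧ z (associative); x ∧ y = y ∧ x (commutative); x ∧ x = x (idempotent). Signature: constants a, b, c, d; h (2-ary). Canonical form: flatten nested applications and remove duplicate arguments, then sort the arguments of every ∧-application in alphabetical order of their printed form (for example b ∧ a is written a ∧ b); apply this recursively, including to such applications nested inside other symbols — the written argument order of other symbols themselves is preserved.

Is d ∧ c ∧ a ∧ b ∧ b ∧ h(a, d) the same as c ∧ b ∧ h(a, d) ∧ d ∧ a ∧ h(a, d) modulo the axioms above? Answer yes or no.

Left:  d ∧ c ∧ a ∧ b ∧ b ∧ h(a, d)
  Deduplicate:  drop duplicate b
  Sort arguments:  a ∧ b ∧ c ∧ d ∧ h(a, d)
Right:  c ∧ b ∧ h(a, d) ∧ d ∧ a ∧ h(a, d)
  Idempotence:  drop duplicate h(a, d)
  Sort arguments:  a ∧ b ∧ c ∧ d ∧ h(a, d)

Answer: yes — both canonical forms are a ∧ b ∧ c ∧ d ∧ h(a, d)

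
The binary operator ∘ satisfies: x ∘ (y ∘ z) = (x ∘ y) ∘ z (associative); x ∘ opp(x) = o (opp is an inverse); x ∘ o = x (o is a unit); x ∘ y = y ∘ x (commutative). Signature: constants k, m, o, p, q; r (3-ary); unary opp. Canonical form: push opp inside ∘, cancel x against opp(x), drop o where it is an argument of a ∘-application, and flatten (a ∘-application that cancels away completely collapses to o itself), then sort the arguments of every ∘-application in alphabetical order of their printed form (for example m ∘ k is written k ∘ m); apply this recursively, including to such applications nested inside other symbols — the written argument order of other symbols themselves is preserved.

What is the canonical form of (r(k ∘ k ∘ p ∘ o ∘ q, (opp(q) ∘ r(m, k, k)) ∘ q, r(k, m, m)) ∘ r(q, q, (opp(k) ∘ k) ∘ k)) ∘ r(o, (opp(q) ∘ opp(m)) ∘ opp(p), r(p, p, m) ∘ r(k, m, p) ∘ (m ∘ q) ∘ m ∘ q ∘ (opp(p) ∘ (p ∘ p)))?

Collect:  r(k ∘ k ∘ p ∘ q, r(m, k, k), r(k, m, m)) ∘ r(q, q, k) ∘ r(o, opp(m) ∘ opp(p) ∘ opp(q), m ∘ m ∘ p ∘ q ∘ q ∘ r(k, m, p) ∘ r(p, p, m))
Sort:  r(k ∘ k ∘ p ∘ q, r(m, k, k), r(k, m, m)) ∘ r(o, opp(m) ∘ opp(p) ∘ opp(q), m ∘ m ∘ p ∘ q ∘ q ∘ r(k, m, p) ∘ r(p, p, m)) ∘ r(q, q, k)

Answer: r(k ∘ k ∘ p ∘ q, r(m, k, k), r(k, m, m)) ∘ r(o, opp(m) ∘ opp(p) ∘ opp(q), m ∘ m ∘ p ∘ q ∘ q ∘ r(k, m, p) ∘ r(p, p, m)) ∘ r(q, q, k)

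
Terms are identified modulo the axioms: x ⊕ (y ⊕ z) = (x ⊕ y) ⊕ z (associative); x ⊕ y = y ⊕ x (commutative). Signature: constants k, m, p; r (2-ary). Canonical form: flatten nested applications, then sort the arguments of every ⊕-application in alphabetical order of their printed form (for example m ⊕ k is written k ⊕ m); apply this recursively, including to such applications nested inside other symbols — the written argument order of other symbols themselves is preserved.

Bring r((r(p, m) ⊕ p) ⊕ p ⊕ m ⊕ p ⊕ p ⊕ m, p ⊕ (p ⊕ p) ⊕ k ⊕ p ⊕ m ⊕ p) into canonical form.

Answer: r(m ⊕ m ⊕ p ⊕ p ⊕ p ⊕ p ⊕ r(p, m), k ⊕ m ⊕ p ⊕ p ⊕ p ⊕ p ⊕ p)

Derivation:
Work inside:  (r(p, m) ⊕ p) ⊕ p ⊕ m ⊕ p ⊕ p ⊕ m
Merge nested applications:  r(p, m) ⊕ p ⊕ p ⊕ m ⊕ p ⊕ p ⊕ m
Sort arguments:  m ⊕ m ⊕ p ⊕ p ⊕ p ⊕ p ⊕ r(p, m)
Put back:  r(m ⊕ m ⊕ p ⊕ p ⊕ p ⊕ p ⊕ r(p, m), k ⊕ m ⊕ p ⊕ p ⊕ p ⊕ p ⊕ p)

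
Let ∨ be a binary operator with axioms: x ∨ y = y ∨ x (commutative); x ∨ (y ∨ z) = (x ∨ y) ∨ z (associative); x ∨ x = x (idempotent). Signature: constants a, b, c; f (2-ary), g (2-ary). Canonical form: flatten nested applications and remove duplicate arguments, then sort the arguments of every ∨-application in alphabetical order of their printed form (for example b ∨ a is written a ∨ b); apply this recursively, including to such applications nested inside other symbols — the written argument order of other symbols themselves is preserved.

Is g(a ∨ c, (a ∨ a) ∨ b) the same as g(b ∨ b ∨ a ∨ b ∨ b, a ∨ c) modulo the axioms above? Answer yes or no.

Left:  g(a ∨ c, (a ∨ a) ∨ b)
  Focus inside:  (a ∨ a) ∨ b
  Merge nested applications:  a ∨ a ∨ b
  Deduplicate:  drop duplicate a
  Order the arguments:  a ∨ b
  Rebuild:  g(a ∨ c, a ∨ b)
Right:  g(b ∨ b ∨ a ∨ b ∨ b, a ∨ c)
  Descend into:  b ∨ b ∨ a ∨ b ∨ b
  Drop duplicates:  drop duplicate b, b, b
  Sort:  a ∨ b
  Put back:  g(a ∨ b, a ∨ c)

Answer: no — g(a ∨ c, a ∨ b) vs g(a ∨ b, a ∨ c)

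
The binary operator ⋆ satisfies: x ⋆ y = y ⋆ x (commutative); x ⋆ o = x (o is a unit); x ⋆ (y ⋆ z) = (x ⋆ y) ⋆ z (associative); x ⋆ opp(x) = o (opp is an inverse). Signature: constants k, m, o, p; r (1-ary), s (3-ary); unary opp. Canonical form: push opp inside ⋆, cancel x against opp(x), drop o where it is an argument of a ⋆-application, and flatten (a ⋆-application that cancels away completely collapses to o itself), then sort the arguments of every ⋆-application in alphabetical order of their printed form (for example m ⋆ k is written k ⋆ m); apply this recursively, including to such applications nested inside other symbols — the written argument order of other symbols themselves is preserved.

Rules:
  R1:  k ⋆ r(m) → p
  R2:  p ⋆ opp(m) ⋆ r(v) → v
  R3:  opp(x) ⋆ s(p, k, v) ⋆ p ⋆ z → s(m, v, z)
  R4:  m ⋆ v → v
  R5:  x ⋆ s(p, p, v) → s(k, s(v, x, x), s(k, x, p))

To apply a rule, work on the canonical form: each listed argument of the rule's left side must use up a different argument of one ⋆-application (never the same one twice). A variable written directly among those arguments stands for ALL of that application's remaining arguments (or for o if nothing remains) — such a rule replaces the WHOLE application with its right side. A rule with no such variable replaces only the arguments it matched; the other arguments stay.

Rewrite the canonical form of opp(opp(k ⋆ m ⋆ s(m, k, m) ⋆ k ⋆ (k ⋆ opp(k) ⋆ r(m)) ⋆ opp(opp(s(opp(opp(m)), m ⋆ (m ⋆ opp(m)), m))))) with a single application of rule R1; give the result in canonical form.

Canonical form:  k ⋆ k ⋆ m ⋆ r(m) ⋆ s(m, k, m) ⋆ s(m, m, m)
Match R1:  consume k, r(m)
New term:  k ⋆ m ⋆ p ⋆ s(m, k, m) ⋆ s(m, m, m)

Answer: k ⋆ m ⋆ p ⋆ s(m, k, m) ⋆ s(m, m, m)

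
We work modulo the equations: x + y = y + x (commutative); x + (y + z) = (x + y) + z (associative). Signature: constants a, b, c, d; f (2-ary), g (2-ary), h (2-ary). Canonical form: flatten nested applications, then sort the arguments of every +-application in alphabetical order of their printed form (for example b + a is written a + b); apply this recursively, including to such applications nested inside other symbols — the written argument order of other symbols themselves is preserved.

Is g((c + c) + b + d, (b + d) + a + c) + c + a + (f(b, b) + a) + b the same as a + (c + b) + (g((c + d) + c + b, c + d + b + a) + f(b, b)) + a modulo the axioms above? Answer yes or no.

Left:  g((c + c) + b + d, (b + d) + a + c) + c + a + (f(b, b) + a) + b
  Un-nest:  g((c + c) + b + d, (b + d) + a + c) + c + a + f(b, b) + a + b
  Canonicalize subterm:  g((c + c) + b + d, (b + d) + a + c)  →  g(b + c + c + d, a + b + c + d)
  Sort arguments:  a + a + b + c + f(b, b) + g(b + c + c + d, a + b + c + d)
Right:  a + (c + b) + (g((c + d) + c + b, c + d + b + a) + f(b, b)) + a
  Flatten:  a + c + b + g((c + d) + c + b, c + d + b + a) + f(b, b) + a
  Simplify inside:  g((c + d) + c + b, c + d + b + a)  →  g(b + c + c + d, a + b + c + d)
  Sort:  a + a + b + c + f(b, b) + g(b + c + c + d, a + b + c + d)

Answer: yes — both canonical forms are a + a + b + c + f(b, b) + g(b + c + c + d, a + b + c + d)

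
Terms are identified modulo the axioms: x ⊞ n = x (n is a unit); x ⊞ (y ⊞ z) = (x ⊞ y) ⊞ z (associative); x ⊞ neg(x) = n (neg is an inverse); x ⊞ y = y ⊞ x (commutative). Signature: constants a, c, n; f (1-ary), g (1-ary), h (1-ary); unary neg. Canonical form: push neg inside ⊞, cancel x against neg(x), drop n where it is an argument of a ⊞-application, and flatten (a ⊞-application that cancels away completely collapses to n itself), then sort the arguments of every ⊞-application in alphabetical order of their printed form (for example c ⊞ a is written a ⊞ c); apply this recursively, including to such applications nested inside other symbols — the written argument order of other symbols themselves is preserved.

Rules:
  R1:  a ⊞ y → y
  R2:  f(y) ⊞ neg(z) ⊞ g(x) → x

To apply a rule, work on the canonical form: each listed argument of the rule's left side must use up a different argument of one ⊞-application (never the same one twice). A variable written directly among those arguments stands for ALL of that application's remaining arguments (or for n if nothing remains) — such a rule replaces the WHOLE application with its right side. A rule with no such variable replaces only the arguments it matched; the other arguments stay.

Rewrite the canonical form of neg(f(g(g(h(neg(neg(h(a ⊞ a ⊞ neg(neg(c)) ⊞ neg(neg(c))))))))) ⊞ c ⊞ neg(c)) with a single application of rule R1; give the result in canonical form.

Answer: neg(f(g(g(h(h(a ⊞ c ⊞ c))))))

Derivation:
Canonical form:  neg(f(g(g(h(h(a ⊞ a ⊞ c ⊞ c))))))
Match R1:  consume a;  y := a ⊞ c ⊞ c
The variable takes the whole remainder — replace the entire application.
Giving:  neg(f(g(g(h(h(a ⊞ c ⊞ c))))))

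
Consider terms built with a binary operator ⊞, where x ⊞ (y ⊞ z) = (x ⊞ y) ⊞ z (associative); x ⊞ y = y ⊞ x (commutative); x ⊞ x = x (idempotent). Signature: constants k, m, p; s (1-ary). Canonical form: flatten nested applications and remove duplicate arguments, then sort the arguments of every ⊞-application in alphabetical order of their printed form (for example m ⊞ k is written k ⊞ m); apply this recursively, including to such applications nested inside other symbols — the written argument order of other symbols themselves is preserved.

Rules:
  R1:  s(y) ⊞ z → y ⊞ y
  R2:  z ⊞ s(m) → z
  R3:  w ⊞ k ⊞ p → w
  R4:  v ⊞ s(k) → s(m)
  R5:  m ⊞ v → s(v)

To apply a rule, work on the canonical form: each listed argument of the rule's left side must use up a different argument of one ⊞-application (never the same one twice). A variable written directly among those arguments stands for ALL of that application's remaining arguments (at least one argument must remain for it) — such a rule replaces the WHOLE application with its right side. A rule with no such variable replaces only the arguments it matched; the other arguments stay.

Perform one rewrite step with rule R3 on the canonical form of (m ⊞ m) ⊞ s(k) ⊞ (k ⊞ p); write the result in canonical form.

Canonical form:  k ⊞ m ⊞ p ⊞ s(k)
Apply R3:  consuming k, p;  w := m ⊞ s(k)
The variable takes the whole remainder — replace the entire application.
Giving:  m ⊞ s(k)

Answer: m ⊞ s(k)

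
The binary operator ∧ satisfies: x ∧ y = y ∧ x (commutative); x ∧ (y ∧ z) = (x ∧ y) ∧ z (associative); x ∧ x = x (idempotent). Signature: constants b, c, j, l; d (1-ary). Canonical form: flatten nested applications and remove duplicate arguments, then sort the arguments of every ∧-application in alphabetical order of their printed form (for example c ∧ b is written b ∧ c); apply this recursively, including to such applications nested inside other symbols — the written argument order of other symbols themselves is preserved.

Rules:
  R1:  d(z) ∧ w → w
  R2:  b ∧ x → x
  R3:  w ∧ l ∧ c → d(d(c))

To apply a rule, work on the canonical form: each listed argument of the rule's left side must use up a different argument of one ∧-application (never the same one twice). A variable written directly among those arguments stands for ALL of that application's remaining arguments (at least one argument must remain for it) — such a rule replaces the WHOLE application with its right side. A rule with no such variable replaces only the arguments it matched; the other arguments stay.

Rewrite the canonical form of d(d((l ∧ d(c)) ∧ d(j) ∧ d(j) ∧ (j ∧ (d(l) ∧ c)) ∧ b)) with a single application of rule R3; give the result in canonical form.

Canonical form:  d(d(b ∧ c ∧ d(c) ∧ d(j) ∧ d(l) ∧ j ∧ l))
Match R3:  consume c, l;  w := b ∧ d(c) ∧ d(j) ∧ d(l) ∧ j
The variable takes the whole remainder — replace the entire application.
Result:  d(d(d(d(c))))

Answer: d(d(d(d(c))))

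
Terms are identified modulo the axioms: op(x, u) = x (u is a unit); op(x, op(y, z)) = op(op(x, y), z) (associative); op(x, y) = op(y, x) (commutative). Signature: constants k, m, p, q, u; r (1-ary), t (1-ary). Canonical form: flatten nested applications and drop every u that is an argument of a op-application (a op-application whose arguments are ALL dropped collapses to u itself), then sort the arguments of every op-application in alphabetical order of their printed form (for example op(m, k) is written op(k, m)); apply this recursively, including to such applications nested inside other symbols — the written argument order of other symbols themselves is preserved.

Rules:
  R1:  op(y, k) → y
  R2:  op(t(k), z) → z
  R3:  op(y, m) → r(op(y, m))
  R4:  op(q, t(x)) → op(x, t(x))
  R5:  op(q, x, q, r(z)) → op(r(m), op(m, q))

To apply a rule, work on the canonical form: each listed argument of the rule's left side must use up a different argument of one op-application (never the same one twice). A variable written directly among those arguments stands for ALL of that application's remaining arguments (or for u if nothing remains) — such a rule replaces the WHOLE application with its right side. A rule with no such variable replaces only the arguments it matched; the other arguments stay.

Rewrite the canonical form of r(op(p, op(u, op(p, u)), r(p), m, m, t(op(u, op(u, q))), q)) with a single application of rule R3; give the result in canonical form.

Canonical form:  r(op(m, m, p, p, q, r(p), t(q)))
Match R3:  consume m;  y := op(m, p, p, q, r(p), t(q))
The variable takes the whole remainder — replace the entire application.
New term:  r(r(op(m, m, p, p, q, r(p), t(q))))

Answer: r(r(op(m, m, p, p, q, r(p), t(q))))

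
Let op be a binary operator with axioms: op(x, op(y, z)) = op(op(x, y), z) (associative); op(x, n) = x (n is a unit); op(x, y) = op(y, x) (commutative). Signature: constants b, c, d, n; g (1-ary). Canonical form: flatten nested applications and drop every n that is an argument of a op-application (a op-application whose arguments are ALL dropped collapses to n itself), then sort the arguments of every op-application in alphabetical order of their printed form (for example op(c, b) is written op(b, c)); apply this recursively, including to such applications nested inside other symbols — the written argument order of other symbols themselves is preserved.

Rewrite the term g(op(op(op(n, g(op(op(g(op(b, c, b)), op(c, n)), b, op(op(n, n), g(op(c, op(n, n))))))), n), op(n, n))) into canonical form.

Answer: g(g(op(b, c, g(c), g(op(b, b, c)))))

Derivation:
Focus inside:  op(op(op(n, g(op(op(g(op(b, c, b)), op(c, n)), b, op(op(n, n), g(op(c, op(n, n))))))), n), op(n, n))
Flatten:  op(n, g(op(op(g(op(b, c, b)), op(c, n)), b, op(op(n, n), g(op(c, op(n, n)))))), n, n, n)
Canonicalize subterm:  g(op(op(g(op(b, c, b)), op(c, n)), b, op(op(n, n), g(op(c, op(n, n))))))  →  g(op(b, c, g(c), g(op(b, b, c))))
Unit:  drop n (×4)
Sort:  g(op(b, c, g(c), g(op(b, b, c))))
Reassemble:  g(g(op(b, c, g(c), g(op(b, b, c)))))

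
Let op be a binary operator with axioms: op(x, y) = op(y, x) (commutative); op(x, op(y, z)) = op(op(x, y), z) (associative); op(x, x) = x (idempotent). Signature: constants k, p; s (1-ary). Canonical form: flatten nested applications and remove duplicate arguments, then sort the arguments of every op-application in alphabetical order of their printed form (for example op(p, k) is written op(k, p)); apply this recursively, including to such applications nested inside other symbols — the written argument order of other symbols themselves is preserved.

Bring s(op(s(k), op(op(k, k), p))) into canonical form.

Answer: s(op(k, p, s(k)))

Derivation:
Descend into:  op(s(k), op(op(k, k), p))
Flatten:  op(s(k), k, k, p)
Deduplicate:  drop duplicate k
Order the arguments:  op(k, p, s(k))
Put back:  s(op(k, p, s(k)))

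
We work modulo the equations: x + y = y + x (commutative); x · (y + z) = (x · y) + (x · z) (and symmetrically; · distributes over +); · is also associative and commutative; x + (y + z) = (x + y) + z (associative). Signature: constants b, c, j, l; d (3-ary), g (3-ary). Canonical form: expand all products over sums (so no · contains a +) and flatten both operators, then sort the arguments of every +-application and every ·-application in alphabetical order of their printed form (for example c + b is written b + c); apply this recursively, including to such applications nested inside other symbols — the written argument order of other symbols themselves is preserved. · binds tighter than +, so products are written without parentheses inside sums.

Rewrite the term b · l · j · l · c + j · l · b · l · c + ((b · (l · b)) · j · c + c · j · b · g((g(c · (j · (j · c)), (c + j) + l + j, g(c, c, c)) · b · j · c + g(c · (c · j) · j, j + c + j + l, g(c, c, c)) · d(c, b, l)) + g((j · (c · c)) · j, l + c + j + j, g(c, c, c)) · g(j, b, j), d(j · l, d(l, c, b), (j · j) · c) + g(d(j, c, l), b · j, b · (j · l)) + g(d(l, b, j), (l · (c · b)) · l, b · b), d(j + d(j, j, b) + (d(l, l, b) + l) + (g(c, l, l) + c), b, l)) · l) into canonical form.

Flatten:  b · c · j · l · l + b · c · j · l · l + b · b · c · j · l + b · c · g(b · c · g(c · c · j · j, c + j + j + l, g(c, c, c)) · j + d(c, b, l) · g(c · c · j · j, c + j + j + l, g(c, c, c)) + g(c · c · j · j, c + j + j + l, g(c, c, c)) · g(j, b, j), d(j · l, d(l, c, b), c · j · j) + g(d(j, c, l), b · j, b · j · l) + g(d(l, b, j), b · c · l · l, b · b), d(c + d(j, j, b) + d(l, l, b) + g(c, l, l) + j + l, b, l)) · j · l
Sort arguments:  b · b · c · j · l + b · c · g(b · c · g(c · c · j · j, c + j + j + l, g(c, c, c)) · j + d(c, b, l) · g(c · c · j · j, c + j + j + l, g(c, c, c)) + g(c · c · j · j, c + j + j + l, g(c, c, c)) · g(j, b, j), d(j · l, d(l, c, b), c · j · j) + g(d(j, c, l), b · j, b · j · l) + g(d(l, b, j), b · c · l · l, b · b), d(c + d(j, j, b) + d(l, l, b) + g(c, l, l) + j + l, b, l)) · j · l + b · c · j · l · l + b · c · j · l · l

Answer: b · b · c · j · l + b · c · g(b · c · g(c · c · j · j, c + j + j + l, g(c, c, c)) · j + d(c, b, l) · g(c · c · j · j, c + j + j + l, g(c, c, c)) + g(c · c · j · j, c + j + j + l, g(c, c, c)) · g(j, b, j), d(j · l, d(l, c, b), c · j · j) + g(d(j, c, l), b · j, b · j · l) + g(d(l, b, j), b · c · l · l, b · b), d(c + d(j, j, b) + d(l, l, b) + g(c, l, l) + j + l, b, l)) · j · l + b · c · j · l · l + b · c · j · l · l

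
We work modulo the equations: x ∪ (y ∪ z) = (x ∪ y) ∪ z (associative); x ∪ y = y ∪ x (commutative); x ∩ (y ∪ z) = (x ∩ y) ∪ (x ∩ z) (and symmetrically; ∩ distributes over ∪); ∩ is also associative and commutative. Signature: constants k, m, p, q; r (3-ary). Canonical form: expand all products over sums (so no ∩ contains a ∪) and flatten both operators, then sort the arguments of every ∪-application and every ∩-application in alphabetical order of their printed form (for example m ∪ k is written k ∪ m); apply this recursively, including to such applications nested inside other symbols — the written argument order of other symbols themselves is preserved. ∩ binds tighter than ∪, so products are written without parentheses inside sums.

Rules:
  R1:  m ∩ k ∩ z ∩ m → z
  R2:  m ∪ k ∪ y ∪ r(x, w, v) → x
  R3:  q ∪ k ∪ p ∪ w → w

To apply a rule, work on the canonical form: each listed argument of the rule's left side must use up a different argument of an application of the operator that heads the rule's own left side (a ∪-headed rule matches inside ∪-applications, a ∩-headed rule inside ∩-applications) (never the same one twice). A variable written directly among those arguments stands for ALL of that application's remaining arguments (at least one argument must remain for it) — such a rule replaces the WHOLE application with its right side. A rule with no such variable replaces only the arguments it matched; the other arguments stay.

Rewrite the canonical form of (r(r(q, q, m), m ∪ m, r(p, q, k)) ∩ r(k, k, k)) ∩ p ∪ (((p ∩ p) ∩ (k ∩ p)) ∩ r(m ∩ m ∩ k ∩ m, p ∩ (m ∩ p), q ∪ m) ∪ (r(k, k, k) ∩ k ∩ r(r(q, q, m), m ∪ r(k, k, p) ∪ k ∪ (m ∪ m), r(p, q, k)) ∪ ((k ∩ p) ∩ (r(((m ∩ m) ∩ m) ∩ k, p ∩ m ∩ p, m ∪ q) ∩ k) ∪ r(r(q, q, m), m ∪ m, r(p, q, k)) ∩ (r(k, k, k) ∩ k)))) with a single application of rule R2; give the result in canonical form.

Answer: k ∩ k ∩ p ∩ r(k ∩ m ∩ m ∩ m, m ∩ p ∩ p, m ∪ q) ∪ k ∩ p ∩ p ∩ p ∩ r(k ∩ m ∩ m ∩ m, m ∩ p ∩ p, m ∪ q) ∪ k ∩ r(k, k, k) ∩ r(r(q, q, m), k, r(p, q, k)) ∪ k ∩ r(k, k, k) ∩ r(r(q, q, m), m ∪ m, r(p, q, k)) ∪ p ∩ r(k, k, k) ∩ r(r(q, q, m), m ∪ m, r(p, q, k))

Derivation:
Canonical form:  k ∩ k ∩ p ∩ r(k ∩ m ∩ m ∩ m, m ∩ p ∩ p, m ∪ q) ∪ k ∩ p ∩ p ∩ p ∩ r(k ∩ m ∩ m ∩ m, m ∩ p ∩ p, m ∪ q) ∪ k ∩ r(k, k, k) ∩ r(r(q, q, m), k ∪ m ∪ m ∪ m ∪ r(k, k, p), r(p, q, k)) ∪ k ∩ r(k, k, k) ∩ r(r(q, q, m), m ∪ m, r(p, q, k)) ∪ p ∩ r(k, k, k) ∩ r(r(q, q, m), m ∪ m, r(p, q, k))
Match R2:  consume k, m, r(k, k, p);  v := p, w := k, x := k, y := m ∪ m
The extension variable absorbs all remaining arguments, so the whole application is rewritten.
Giving:  k ∩ k ∩ p ∩ r(k ∩ m ∩ m ∩ m, m ∩ p ∩ p, m ∪ q) ∪ k ∩ p ∩ p ∩ p ∩ r(k ∩ m ∩ m ∩ m, m ∩ p ∩ p, m ∪ q) ∪ k ∩ r(k, k, k) ∩ r(r(q, q, m), k, r(p, q, k)) ∪ k ∩ r(k, k, k) ∩ r(r(q, q, m), m ∪ m, r(p, q, k)) ∪ p ∩ r(k, k, k) ∩ r(r(q, q, m), m ∪ m, r(p, q, k))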